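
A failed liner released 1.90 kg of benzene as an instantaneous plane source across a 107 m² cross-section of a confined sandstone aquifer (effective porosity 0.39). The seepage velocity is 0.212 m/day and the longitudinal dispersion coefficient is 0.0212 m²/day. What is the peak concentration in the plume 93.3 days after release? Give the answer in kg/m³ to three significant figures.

0.00913 kg/m³

The peak of an instantaneous 1D plume sits at x = vt; there the Gaussian factor is 1 and C_max = M/(n_e·A·√(4πDt)), where n_e·A is the pore area the mass is dissolved in.
√(4πDt) = √(4π × 0.0212 × 93.3) = 4.986 m, so C_max = 1.90/(0.39 × 107 × 4.986) = 0.00913 kg/m³.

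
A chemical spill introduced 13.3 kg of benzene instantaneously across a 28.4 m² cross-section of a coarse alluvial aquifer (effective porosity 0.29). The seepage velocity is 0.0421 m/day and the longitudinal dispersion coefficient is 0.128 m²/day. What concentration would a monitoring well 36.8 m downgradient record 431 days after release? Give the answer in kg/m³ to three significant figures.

For an instantaneous plane source, C(x,t) = M/(n_e·A·√(4πDt)) · exp(−(x−vt)²/(4Dt)), with n_e·A the pore (flow) area.
Plume center vt = 0.0421 × 431 = 18.1451 m, so the well at 36.8 m is 18.6549 m downgradient of the peak.
√(4πDt) = 26.33 m, giving peak height M/(n_e·A·√(4πDt)) = 13.3/(0.29 × 28.4 × 26.33) = 0.06133 kg/m³.
(x−vt)²/(4Dt) = (18.6549)²/(4 × 0.128 × 431) = 1.577; exp(−1.577) = 0.2066.
C = 0.06133 × 0.2066 = 0.0127 kg/m³.

0.0127 kg/m³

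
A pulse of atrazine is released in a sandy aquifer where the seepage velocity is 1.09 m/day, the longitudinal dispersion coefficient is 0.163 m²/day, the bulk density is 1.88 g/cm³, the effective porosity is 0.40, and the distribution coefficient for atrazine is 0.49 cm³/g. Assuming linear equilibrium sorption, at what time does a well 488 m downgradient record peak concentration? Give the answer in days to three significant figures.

Retardation factor R = 1 + ρ_b·K_d/n = 1 + 1.88 × 0.49/0.40 = 3.303.
Sorption retards both mechanisms: v_R = v/R = 0.3300 m/day, D_R = D/R = 0.04935 m²/day.
Peak time from v_R²t² + 2D_R t − x² = 0: t = (√(D_R² + v_R²x²) − D_R)/v_R².
√(D_R² + v_R²x²) = √(0.04935² + 0.3300² × 488²) = 161.0; v_R² = 0.1089.
t = (161.0 − 0.04935)/0.1089 = 1480 days.

1480 days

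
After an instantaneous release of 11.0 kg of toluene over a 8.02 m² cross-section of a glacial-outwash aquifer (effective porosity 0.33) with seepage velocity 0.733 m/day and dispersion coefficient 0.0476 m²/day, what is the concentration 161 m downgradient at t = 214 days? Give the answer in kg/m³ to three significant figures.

0.241 kg/m³

For an instantaneous plane source, C(x,t) = M/(n_e·A·√(4πDt)) · exp(−(x−vt)²/(4Dt)), with n_e·A the pore (flow) area.
Plume center vt = 0.733 × 214 = 156.862 m, so the well at 161 m is 4.138 m downgradient of the peak.
√(4πDt) = 11.31 m, giving peak height M/(n_e·A·√(4πDt)) = 11.0/(0.33 × 8.02 × 11.31) = 0.3675 kg/m³.
(x−vt)²/(4Dt) = (4.138)²/(4 × 0.0476 × 214) = 0.4202; exp(−0.4202) = 0.6569.
C = 0.3675 × 0.6569 = 0.241 kg/m³.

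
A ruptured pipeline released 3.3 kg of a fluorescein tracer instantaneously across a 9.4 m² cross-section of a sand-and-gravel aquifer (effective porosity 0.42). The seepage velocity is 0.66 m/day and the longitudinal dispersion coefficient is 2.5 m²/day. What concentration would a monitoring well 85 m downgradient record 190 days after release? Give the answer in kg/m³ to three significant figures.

For an instantaneous plane source, C(x,t) = M/(n_e·A·√(4πDt)) · exp(−(x−vt)²/(4Dt)), with n_e·A the pore (flow) area.
Plume center vt = 0.66 × 190 = 125.4 m, so the well at 85 m is 40.4 m upgradient of the peak.
√(4πDt) = 77.26 m, giving peak height M/(n_e·A·√(4πDt)) = 3.3/(0.42 × 9.4 × 77.26) = 0.01082 kg/m³.
(x−vt)²/(4Dt) = (-40.4)²/(4 × 2.5 × 190) = 0.8590; exp(−0.8590) = 0.4236.
C = 0.01082 × 0.4236 = 0.00458 kg/m³.

0.00458 kg/m³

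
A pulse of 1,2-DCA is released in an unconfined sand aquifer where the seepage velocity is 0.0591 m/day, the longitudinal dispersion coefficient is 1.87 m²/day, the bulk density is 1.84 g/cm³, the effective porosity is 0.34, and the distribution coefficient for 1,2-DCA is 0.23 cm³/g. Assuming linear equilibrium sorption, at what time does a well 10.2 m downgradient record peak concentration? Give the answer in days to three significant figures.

60.9 days

Retardation factor R = 1 + ρ_b·K_d/n = 1 + 1.84 × 0.23/0.34 = 2.245.
Sorption retards both mechanisms: v_R = v/R = 0.02633 m/day, D_R = D/R = 0.8330 m²/day.
Peak time from v_R²t² + 2D_R t − x² = 0: t = (√(D_R² + v_R²x²) − D_R)/v_R².
√(D_R² + v_R²x²) = √(0.8330² + 0.02633² × 10.2²) = 0.8752; v_R² = 0.0006933.
t = (0.8752 − 0.8330)/0.0006933 = 60.9 days.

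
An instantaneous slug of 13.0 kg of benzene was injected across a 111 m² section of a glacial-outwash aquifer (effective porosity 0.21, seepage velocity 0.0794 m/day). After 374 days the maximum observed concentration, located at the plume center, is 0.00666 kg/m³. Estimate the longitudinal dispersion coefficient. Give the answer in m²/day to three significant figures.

1.49 m²/day

At the plume center C_max = M/(n_e·A·√(4πDt)), so D = M²/(4πt·(n_e·A·C_max)²).
n_e·A·C_max = 0.21 × 111 × 0.00666 = 0.1552 kg/m.
D = 13.0²/(4π × 374 × 0.1552²) = 1.49 m²/day.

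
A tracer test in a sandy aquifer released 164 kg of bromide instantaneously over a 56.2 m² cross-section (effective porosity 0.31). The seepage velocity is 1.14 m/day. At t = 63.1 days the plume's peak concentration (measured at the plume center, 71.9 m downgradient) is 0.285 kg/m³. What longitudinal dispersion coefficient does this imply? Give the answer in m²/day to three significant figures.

At the plume center C_max = M/(n_e·A·√(4πDt)), so D = M²/(4πt·(n_e·A·C_max)²).
n_e·A·C_max = 0.31 × 56.2 × 0.285 = 4.965 kg/m.
D = 164²/(4π × 63.1 × 4.965²) = 1.38 m²/day.

1.38 m²/day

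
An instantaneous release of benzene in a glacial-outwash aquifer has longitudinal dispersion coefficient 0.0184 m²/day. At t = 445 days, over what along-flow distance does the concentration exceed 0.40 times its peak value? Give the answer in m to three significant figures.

11.0 m

The plume is Gaussian with σ = √(2Dt) = √(2 × 0.0184 × 445) = 4.047 m.
C/C_peak = exp(−Δx²/(2σ²)) = 0.40 ⇒ Δx = σ·√(−2 ln 0.40) = 4.047 × 1.354 = 5.480 m.
Width = 2Δx = 11.0 m.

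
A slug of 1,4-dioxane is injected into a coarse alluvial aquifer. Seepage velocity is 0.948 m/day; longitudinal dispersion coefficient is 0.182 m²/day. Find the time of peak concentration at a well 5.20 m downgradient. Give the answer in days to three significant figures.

For the 1D instantaneous-source solution, setting ∂C/∂t = 0 at fixed x gives v²t² + 2Dt − x² = 0, so t = (√(D² + v²x²) − D)/v².
√(D² + v²x²) = √(0.182² + 0.948² × 5.20²) = 4.933; v² = 0.898704.
t = (4.933 − 0.182)/0.898704 = 5.29 days (vs. the pure-advection estimate x/v = 5.49 d).

5.29 days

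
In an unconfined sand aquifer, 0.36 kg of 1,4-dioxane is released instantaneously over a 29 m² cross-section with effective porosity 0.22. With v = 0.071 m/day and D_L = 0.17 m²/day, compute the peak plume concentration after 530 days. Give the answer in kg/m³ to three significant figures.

0.00168 kg/m³

The peak of an instantaneous 1D plume sits at x = vt; there the Gaussian factor is 1 and C_max = M/(n_e·A·√(4πDt)), where n_e·A is the pore area the mass is dissolved in.
√(4πDt) = √(4π × 0.17 × 530) = 33.65 m, so C_max = 0.36/(0.22 × 29 × 33.65) = 0.00168 kg/m³.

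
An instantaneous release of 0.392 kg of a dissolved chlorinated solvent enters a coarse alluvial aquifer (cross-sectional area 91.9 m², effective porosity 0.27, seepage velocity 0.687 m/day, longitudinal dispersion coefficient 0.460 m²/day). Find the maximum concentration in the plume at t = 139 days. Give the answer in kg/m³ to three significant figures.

The peak of an instantaneous 1D plume sits at x = vt; there the Gaussian factor is 1 and C_max = M/(n_e·A·√(4πDt)), where n_e·A is the pore area the mass is dissolved in.
√(4πDt) = √(4π × 0.460 × 139) = 28.35 m, so C_max = 0.392/(0.27 × 91.9 × 28.35) = 0.000557 kg/m³.

0.000557 kg/m³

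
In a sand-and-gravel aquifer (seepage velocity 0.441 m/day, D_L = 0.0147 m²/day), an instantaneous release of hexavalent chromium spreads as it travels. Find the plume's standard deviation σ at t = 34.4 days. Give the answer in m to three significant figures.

Dispersive spreading gives a Gaussian with σ² = 2Dt; advection only shifts the center.
σ = √(2 × 0.0147 × 34.4) = 1.01 m.

1.01 m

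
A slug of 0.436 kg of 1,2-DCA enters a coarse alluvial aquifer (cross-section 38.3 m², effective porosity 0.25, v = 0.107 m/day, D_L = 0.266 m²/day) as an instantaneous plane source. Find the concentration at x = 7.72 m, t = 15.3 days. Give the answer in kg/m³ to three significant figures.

For an instantaneous plane source, C(x,t) = M/(n_e·A·√(4πDt)) · exp(−(x−vt)²/(4Dt)), with n_e·A the pore (flow) area.
Plume center vt = 0.107 × 15.3 = 1.6371 m, so the well at 7.72 m is 6.0829 m downgradient of the peak.
√(4πDt) = 7.151 m, giving peak height M/(n_e·A·√(4πDt)) = 0.436/(0.25 × 38.3 × 7.151) = 0.006368 kg/m³.
(x−vt)²/(4Dt) = (6.0829)²/(4 × 0.266 × 15.3) = 2.273; exp(−2.273) = 0.1030.
C = 0.006368 × 0.1030 = 0.000656 kg/m³.

0.000656 kg/m³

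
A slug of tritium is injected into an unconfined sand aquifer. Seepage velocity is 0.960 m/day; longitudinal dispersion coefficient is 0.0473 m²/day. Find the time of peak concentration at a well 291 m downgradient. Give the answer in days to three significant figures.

For the 1D instantaneous-source solution, setting ∂C/∂t = 0 at fixed x gives v²t² + 2Dt − x² = 0, so t = (√(D² + v²x²) − D)/v².
√(D² + v²x²) = √(0.0473² + 0.960² × 291²) = 279.4; v² = 0.9216.
t = (279.4 − 0.0473)/0.9216 = 303 days (vs. the pure-advection estimate x/v = 303 d).

303 days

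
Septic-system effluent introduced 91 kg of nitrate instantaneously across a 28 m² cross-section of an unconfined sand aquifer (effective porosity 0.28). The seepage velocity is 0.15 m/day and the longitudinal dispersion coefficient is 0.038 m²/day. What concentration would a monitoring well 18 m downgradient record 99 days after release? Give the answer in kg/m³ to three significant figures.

For an instantaneous plane source, C(x,t) = M/(n_e·A·√(4πDt)) · exp(−(x−vt)²/(4Dt)), with n_e·A the pore (flow) area.
Plume center vt = 0.15 × 99 = 14.85 m, so the well at 18 m is 3.15 m downgradient of the peak.
√(4πDt) = 6.876 m, giving peak height M/(n_e·A·√(4πDt)) = 91/(0.28 × 28 × 6.876) = 1.688 kg/m³.
(x−vt)²/(4Dt) = (3.15)²/(4 × 0.038 × 99) = 0.6594; exp(−0.6594) = 0.5172.
C = 1.688 × 0.5172 = 0.873 kg/m³.

0.873 kg/m³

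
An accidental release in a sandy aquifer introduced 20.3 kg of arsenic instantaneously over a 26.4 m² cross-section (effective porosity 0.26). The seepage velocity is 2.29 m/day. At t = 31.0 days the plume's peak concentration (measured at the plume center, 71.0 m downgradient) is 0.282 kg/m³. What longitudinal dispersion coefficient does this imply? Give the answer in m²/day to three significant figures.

At the plume center C_max = M/(n_e·A·√(4πDt)), so D = M²/(4πt·(n_e·A·C_max)²).
n_e·A·C_max = 0.26 × 26.4 × 0.282 = 1.936 kg/m.
D = 20.3²/(4π × 31.0 × 1.936²) = 0.282 m²/day.

0.282 m²/day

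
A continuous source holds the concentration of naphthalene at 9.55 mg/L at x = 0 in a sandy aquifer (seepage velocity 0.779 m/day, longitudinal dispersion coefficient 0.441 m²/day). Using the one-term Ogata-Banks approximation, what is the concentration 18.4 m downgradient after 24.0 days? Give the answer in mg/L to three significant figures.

For a continuous step input, C/C₀ ≈ ½·erfc((x−vt)/(2√(Dt))).
vt = 0.779 × 24.0 = 18.696 m and 2√(Dt) = 2√(0.441 × 24.0) = 6.507 m.
Argument (x−vt)/(2√(Dt)) = (18.4 − 18.696)/6.507 = -0.04549; ½·erfc(-0.04549) = 0.5256.
C = 9.55 × 0.5256 = 5.02 mg/L.

5.02 mg/L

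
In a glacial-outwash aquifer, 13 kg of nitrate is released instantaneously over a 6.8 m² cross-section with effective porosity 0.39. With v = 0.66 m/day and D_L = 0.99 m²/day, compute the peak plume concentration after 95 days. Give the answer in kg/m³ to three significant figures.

0.143 kg/m³

The peak of an instantaneous 1D plume sits at x = vt; there the Gaussian factor is 1 and C_max = M/(n_e·A·√(4πDt)), where n_e·A is the pore area the mass is dissolved in.
√(4πDt) = √(4π × 0.99 × 95) = 34.38 m, so C_max = 13/(0.39 × 6.8 × 34.38) = 0.143 kg/m³.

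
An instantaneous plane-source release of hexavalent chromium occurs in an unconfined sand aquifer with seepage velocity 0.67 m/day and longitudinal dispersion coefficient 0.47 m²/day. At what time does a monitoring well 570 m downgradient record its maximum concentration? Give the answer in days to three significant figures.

850 days

For the 1D instantaneous-source solution, setting ∂C/∂t = 0 at fixed x gives v²t² + 2Dt − x² = 0, so t = (√(D² + v²x²) − D)/v².
√(D² + v²x²) = √(0.47² + 0.67² × 570²) = 381.9; v² = 0.4489.
t = (381.9 − 0.47)/0.4489 = 850 days (vs. the pure-advection estimate x/v = 851 d).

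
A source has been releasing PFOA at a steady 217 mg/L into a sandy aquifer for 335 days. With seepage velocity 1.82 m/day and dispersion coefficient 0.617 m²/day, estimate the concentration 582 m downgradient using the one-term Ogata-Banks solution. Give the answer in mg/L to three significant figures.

198 mg/L

For a continuous step input, C/C₀ ≈ ½·erfc((x−vt)/(2√(Dt))).
vt = 1.82 × 335 = 609.7 m and 2√(Dt) = 2√(0.617 × 335) = 28.75 m.
Argument (x−vt)/(2√(Dt)) = (582 − 609.7)/28.75 = -0.9635; ½·erfc(-0.9635) = 0.9135.
C = 217 × 0.9135 = 198 mg/L.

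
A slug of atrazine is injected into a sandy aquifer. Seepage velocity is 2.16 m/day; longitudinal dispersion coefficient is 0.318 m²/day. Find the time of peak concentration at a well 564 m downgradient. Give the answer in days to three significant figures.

For the 1D instantaneous-source solution, setting ∂C/∂t = 0 at fixed x gives v²t² + 2Dt − x² = 0, so t = (√(D² + v²x²) − D)/v².
√(D² + v²x²) = √(0.318² + 2.16² × 564²) = 1218; v² = 4.6656.
t = (1218 − 0.318)/4.6656 = 261 days (vs. the pure-advection estimate x/v = 261 d).

261 days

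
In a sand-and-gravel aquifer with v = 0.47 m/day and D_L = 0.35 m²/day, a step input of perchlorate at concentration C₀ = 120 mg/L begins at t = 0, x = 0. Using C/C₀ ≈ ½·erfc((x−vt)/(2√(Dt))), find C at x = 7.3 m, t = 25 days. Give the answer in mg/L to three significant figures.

For a continuous step input, C/C₀ ≈ ½·erfc((x−vt)/(2√(Dt))).
vt = 0.47 × 25 = 11.75 m and 2√(Dt) = 2√(0.35 × 25) = 5.916 m.
Argument (x−vt)/(2√(Dt)) = (7.3 − 11.75)/5.916 = -0.7522; ½·erfc(-0.7522) = 0.8563.
C = 120 × 0.8563 = 103 mg/L.

103 mg/L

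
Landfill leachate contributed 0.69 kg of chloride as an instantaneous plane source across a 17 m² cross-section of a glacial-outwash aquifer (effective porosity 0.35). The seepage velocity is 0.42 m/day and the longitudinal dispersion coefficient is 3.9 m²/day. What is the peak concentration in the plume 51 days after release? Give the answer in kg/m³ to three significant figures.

0.00232 kg/m³

The peak of an instantaneous 1D plume sits at x = vt; there the Gaussian factor is 1 and C_max = M/(n_e·A·√(4πDt)), where n_e·A is the pore area the mass is dissolved in.
√(4πDt) = √(4π × 3.9 × 51) = 49.99 m, so C_max = 0.69/(0.35 × 17 × 49.99) = 0.00232 kg/m³.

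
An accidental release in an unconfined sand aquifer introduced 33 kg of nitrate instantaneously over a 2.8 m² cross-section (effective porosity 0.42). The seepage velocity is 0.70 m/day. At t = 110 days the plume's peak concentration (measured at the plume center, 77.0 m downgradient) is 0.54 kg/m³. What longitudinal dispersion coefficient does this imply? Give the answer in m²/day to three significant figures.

1.95 m²/day

At the plume center C_max = M/(n_e·A·√(4πDt)), so D = M²/(4πt·(n_e·A·C_max)²).
n_e·A·C_max = 0.42 × 2.8 × 0.54 = 0.6350 kg/m.
D = 33²/(4π × 110 × 0.6350²) = 1.95 m²/day.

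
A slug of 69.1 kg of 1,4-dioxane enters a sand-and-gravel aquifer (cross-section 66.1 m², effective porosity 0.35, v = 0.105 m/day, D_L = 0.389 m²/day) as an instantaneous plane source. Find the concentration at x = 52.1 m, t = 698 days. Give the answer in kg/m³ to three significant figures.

For an instantaneous plane source, C(x,t) = M/(n_e·A·√(4πDt)) · exp(−(x−vt)²/(4Dt)), with n_e·A the pore (flow) area.
Plume center vt = 0.105 × 698 = 73.29 m, so the well at 52.1 m is 21.19 m upgradient of the peak.
√(4πDt) = 58.41 m, giving peak height M/(n_e·A·√(4πDt)) = 69.1/(0.35 × 66.1 × 58.41) = 0.05114 kg/m³.
(x−vt)²/(4Dt) = (-21.19)²/(4 × 0.389 × 698) = 0.4134; exp(−0.4134) = 0.6614.
C = 0.05114 × 0.6614 = 0.0338 kg/m³.

0.0338 kg/m³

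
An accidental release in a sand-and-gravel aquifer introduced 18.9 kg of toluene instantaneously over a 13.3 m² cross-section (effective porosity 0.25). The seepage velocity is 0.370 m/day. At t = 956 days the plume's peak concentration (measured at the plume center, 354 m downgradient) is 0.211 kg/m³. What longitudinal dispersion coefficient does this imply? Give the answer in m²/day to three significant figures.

0.0604 m²/day

At the plume center C_max = M/(n_e·A·√(4πDt)), so D = M²/(4πt·(n_e·A·C_max)²).
n_e·A·C_max = 0.25 × 13.3 × 0.211 = 0.7016 kg/m.
D = 18.9²/(4π × 956 × 0.7016²) = 0.0604 m²/day.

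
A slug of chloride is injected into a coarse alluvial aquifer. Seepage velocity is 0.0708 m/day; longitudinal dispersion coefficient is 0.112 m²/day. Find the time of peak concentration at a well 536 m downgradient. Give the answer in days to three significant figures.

For the 1D instantaneous-source solution, setting ∂C/∂t = 0 at fixed x gives v²t² + 2Dt − x² = 0, so t = (√(D² + v²x²) − D)/v².
√(D² + v²x²) = √(0.112² + 0.0708² × 536²) = 37.95; v² = 0.00501264.
t = (37.95 − 0.112)/0.00501264 = 7550 days (vs. the pure-advection estimate x/v = 7570 d).

7550 days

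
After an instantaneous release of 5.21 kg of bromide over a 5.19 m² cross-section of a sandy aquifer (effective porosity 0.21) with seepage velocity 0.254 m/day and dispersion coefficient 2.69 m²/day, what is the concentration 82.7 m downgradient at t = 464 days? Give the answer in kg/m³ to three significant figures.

For an instantaneous plane source, C(x,t) = M/(n_e·A·√(4πDt)) · exp(−(x−vt)²/(4Dt)), with n_e·A the pore (flow) area.
Plume center vt = 0.254 × 464 = 117.856 m, so the well at 82.7 m is 35.156 m upgradient of the peak.
√(4πDt) = 125.2 m, giving peak height M/(n_e·A·√(4πDt)) = 5.21/(0.21 × 5.19 × 125.2) = 0.03818 kg/m³.
(x−vt)²/(4Dt) = (-35.156)²/(4 × 2.69 × 464) = 0.2476; exp(−0.2476) = 0.7807.
C = 0.03818 × 0.7807 = 0.0298 kg/m³.

0.0298 kg/m³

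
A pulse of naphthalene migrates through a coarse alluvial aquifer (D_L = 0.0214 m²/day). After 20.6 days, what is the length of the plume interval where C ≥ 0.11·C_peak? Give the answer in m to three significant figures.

3.95 m

The plume is Gaussian with σ = √(2Dt) = √(2 × 0.0214 × 20.6) = 0.9390 m.
C/C_peak = exp(−Δx²/(2σ²)) = 0.11 ⇒ Δx = σ·√(−2 ln 0.11) = 0.9390 × 2.101 = 1.973 m.
Width = 2Δx = 3.95 m.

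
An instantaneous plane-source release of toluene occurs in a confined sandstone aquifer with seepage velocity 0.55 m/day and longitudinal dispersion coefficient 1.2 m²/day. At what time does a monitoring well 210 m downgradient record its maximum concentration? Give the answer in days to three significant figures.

378 days

For the 1D instantaneous-source solution, setting ∂C/∂t = 0 at fixed x gives v²t² + 2Dt − x² = 0, so t = (√(D² + v²x²) − D)/v².
√(D² + v²x²) = √(1.2² + 0.55² × 210²) = 115.5; v² = 0.3025.
t = (115.5 − 1.2)/0.3025 = 378 days (vs. the pure-advection estimate x/v = 382 d).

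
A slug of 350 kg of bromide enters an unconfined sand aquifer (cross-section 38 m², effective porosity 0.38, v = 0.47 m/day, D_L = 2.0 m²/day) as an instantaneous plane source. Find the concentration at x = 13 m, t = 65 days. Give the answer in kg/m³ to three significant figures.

0.332 kg/m³

For an instantaneous plane source, C(x,t) = M/(n_e·A·√(4πDt)) · exp(−(x−vt)²/(4Dt)), with n_e·A the pore (flow) area.
Plume center vt = 0.47 × 65 = 30.55 m, so the well at 13 m is 17.55 m upgradient of the peak.
√(4πDt) = 40.42 m, giving peak height M/(n_e·A·√(4πDt)) = 350/(0.38 × 38 × 40.42) = 0.5997 kg/m³.
(x−vt)²/(4Dt) = (-17.55)²/(4 × 2.0 × 65) = 0.5923; exp(−0.5923) = 0.5531.
C = 0.5997 × 0.5531 = 0.332 kg/m³.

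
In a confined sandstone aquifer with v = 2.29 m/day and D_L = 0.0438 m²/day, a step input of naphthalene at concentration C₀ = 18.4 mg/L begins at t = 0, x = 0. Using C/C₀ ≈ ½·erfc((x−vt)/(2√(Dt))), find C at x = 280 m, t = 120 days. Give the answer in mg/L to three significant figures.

1.00 mg/L

For a continuous step input, C/C₀ ≈ ½·erfc((x−vt)/(2√(Dt))).
vt = 2.29 × 120 = 274.8 m and 2√(Dt) = 2√(0.0438 × 120) = 4.585 m.
Argument (x−vt)/(2√(Dt)) = (280 − 274.8)/4.585 = 1.134; ½·erfc(1.134) = 0.05439.
C = 18.4 × 0.05439 = 1.00 mg/L.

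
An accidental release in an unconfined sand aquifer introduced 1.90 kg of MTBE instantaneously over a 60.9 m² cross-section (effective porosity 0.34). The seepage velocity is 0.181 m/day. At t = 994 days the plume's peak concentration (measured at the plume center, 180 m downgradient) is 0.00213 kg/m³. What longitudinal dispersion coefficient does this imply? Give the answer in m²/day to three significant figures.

At the plume center C_max = M/(n_e·A·√(4πDt)), so D = M²/(4πt·(n_e·A·C_max)²).
n_e·A·C_max = 0.34 × 60.9 × 0.00213 = 0.04410 kg/m.
D = 1.90²/(4π × 994 × 0.04410²) = 0.149 m²/day.

0.149 m²/day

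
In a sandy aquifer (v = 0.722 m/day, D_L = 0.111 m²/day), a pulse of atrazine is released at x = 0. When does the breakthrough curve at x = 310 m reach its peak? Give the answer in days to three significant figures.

429 days

For the 1D instantaneous-source solution, setting ∂C/∂t = 0 at fixed x gives v²t² + 2Dt − x² = 0, so t = (√(D² + v²x²) − D)/v².
√(D² + v²x²) = √(0.111² + 0.722² × 310²) = 223.8; v² = 0.521284.
t = (223.8 − 0.111)/0.521284 = 429 days (vs. the pure-advection estimate x/v = 429 d).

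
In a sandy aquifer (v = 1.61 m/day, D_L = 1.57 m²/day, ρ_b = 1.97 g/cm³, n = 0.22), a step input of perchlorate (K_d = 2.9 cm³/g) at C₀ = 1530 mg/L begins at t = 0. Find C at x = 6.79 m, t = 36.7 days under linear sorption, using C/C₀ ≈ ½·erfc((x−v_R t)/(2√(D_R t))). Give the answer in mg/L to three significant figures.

20.0 mg/L

Retardation factor R = 1 + ρ_b·K_d/n = 1 + 1.97 × 2.9/0.22 = 26.97.
Sorption retards both mechanisms: v_R = v/R = 0.05970 m/day, D_R = D/R = 0.05821 m²/day.
v_R·t = 0.05970 × 36.7 = 2.19099 m; 2√(D_R t) = 2.923 m; argument = (6.79 − 2.19099)/2.923 = 1.573.
C = C₀ × ½·erfc(1.573) = 1530 × 0.01306 = 20.0 mg/L.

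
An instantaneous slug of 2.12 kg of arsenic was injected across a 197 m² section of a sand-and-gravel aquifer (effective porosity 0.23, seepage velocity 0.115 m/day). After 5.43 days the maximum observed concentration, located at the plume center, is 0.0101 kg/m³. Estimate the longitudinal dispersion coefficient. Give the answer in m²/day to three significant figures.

At the plume center C_max = M/(n_e·A·√(4πDt)), so D = M²/(4πt·(n_e·A·C_max)²).
n_e·A·C_max = 0.23 × 197 × 0.0101 = 0.4576 kg/m.
D = 2.12²/(4π × 5.43 × 0.4576²) = 0.315 m²/day.

0.315 m²/day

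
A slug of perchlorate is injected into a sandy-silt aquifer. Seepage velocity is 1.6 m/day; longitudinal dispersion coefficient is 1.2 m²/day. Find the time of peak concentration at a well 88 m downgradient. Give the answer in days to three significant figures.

54.5 days

For the 1D instantaneous-source solution, setting ∂C/∂t = 0 at fixed x gives v²t² + 2Dt − x² = 0, so t = (√(D² + v²x²) − D)/v².
√(D² + v²x²) = √(1.2² + 1.6² × 88²) = 140.8; v² = 2.56.
t = (140.8 − 1.2)/2.56 = 54.5 days (vs. the pure-advection estimate x/v = 55.0 d).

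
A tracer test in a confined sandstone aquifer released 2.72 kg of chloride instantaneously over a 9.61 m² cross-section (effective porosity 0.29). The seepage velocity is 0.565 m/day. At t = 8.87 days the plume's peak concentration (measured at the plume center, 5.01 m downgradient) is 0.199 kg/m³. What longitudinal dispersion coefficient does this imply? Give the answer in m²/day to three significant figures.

At the plume center C_max = M/(n_e·A·√(4πDt)), so D = M²/(4πt·(n_e·A·C_max)²).
n_e·A·C_max = 0.29 × 9.61 × 0.199 = 0.5546 kg/m.
D = 2.72²/(4π × 8.87 × 0.5546²) = 0.216 m²/day.

0.216 m²/day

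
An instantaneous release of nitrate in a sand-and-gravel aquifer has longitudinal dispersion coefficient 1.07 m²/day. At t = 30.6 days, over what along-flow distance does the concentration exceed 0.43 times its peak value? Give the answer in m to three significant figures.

The plume is Gaussian with σ = √(2Dt) = √(2 × 1.07 × 30.6) = 8.092 m.
C/C_peak = exp(−Δx²/(2σ²)) = 0.43 ⇒ Δx = σ·√(−2 ln 0.43) = 8.092 × 1.299 = 10.51 m.
Width = 2Δx = 21.0 m.

21.0 m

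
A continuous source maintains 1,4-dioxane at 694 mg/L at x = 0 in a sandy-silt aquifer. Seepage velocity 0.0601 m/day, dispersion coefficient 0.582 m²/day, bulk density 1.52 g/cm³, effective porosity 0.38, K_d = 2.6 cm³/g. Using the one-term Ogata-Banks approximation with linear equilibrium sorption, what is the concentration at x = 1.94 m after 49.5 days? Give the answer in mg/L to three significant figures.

Retardation factor R = 1 + ρ_b·K_d/n = 1 + 1.52 × 2.6/0.38 = 11.40.
Sorption retards both mechanisms: v_R = v/R = 0.005272 m/day, D_R = D/R = 0.05105 m²/day.
v_R·t = 0.005272 × 49.5 = 0.260964 m; 2√(D_R t) = 3.179 m; argument = (1.94 − 0.260964)/3.179 = 0.5282.
C = C₀ × ½·erfc(0.5282) = 694 × 0.2275 = 158 mg/L.

158 mg/L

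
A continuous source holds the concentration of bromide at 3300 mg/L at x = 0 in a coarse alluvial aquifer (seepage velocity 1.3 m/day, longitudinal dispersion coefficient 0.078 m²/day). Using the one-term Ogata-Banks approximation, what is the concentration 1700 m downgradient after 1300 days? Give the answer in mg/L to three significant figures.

796 mg/L

For a continuous step input, C/C₀ ≈ ½·erfc((x−vt)/(2√(Dt))).
vt = 1.3 × 1300 = 1690 m and 2√(Dt) = 2√(0.078 × 1300) = 20.14 m.
Argument (x−vt)/(2√(Dt)) = (1700 − 1690)/20.14 = 0.4965; ½·erfc(0.4965) = 0.2413.
C = 3300 × 0.2413 = 796 mg/L.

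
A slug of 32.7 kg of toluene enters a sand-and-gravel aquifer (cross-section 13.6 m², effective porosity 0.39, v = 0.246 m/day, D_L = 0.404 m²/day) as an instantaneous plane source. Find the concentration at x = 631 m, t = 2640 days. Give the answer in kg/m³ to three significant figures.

For an instantaneous plane source, C(x,t) = M/(n_e·A·√(4πDt)) · exp(−(x−vt)²/(4Dt)), with n_e·A the pore (flow) area.
Plume center vt = 0.246 × 2640 = 649.44 m, so the well at 631 m is 18.44 m upgradient of the peak.
√(4πDt) = 115.8 m, giving peak height M/(n_e·A·√(4πDt)) = 32.7/(0.39 × 13.6 × 115.8) = 0.05324 kg/m³.
(x−vt)²/(4Dt) = (-18.44)²/(4 × 0.404 × 2640) = 0.07970; exp(−0.07970) = 0.9234.
C = 0.05324 × 0.9234 = 0.0492 kg/m³.

0.0492 kg/m³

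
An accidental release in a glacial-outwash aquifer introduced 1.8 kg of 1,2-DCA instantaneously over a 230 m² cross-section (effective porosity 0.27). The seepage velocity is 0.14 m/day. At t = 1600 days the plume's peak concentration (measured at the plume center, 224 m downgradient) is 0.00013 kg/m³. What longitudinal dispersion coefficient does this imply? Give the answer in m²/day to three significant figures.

At the plume center C_max = M/(n_e·A·√(4πDt)), so D = M²/(4πt·(n_e·A·C_max)²).
n_e·A·C_max = 0.27 × 230 × 0.00013 = 0.008073 kg/m.
D = 1.8²/(4π × 1600 × 0.008073²) = 2.47 m²/day.

2.47 m²/day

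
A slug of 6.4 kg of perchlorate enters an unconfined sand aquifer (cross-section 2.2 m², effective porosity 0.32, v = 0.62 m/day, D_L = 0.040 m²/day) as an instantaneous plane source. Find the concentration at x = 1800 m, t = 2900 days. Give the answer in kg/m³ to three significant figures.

For an instantaneous plane source, C(x,t) = M/(n_e·A·√(4πDt)) · exp(−(x−vt)²/(4Dt)), with n_e·A the pore (flow) area.
Plume center vt = 0.62 × 2900 = 1798 m, so the well at 1800 m is 2 m downgradient of the peak.
√(4πDt) = 38.18 m, giving peak height M/(n_e·A·√(4πDt)) = 6.4/(0.32 × 2.2 × 38.18) = 0.2381 kg/m³.
(x−vt)²/(4Dt) = (2)²/(4 × 0.040 × 2900) = 0.008621; exp(−0.008621) = 0.9914.
C = 0.2381 × 0.9914 = 0.236 kg/m³.

0.236 kg/m³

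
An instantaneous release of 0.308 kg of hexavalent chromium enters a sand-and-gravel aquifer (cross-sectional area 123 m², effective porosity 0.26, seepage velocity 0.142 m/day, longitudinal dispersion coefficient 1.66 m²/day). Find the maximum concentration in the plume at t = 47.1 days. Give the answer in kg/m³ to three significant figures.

0.000307 kg/m³

The peak of an instantaneous 1D plume sits at x = vt; there the Gaussian factor is 1 and C_max = M/(n_e·A·√(4πDt)), where n_e·A is the pore area the mass is dissolved in.
√(4πDt) = √(4π × 1.66 × 47.1) = 31.35 m, so C_max = 0.308/(0.26 × 123 × 31.35) = 0.000307 kg/m³.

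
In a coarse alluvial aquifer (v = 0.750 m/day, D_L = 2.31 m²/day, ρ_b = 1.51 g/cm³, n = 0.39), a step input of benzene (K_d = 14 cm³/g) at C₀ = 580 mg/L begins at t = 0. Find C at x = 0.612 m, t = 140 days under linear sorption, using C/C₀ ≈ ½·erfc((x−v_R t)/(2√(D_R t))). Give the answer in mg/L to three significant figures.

375 mg/L

Retardation factor R = 1 + ρ_b·K_d/n = 1 + 1.51 × 14/0.39 = 55.21.
Sorption retards both mechanisms: v_R = v/R = 0.01358 m/day, D_R = D/R = 0.04184 m²/day.
v_R·t = 0.01358 × 140 = 1.9012 m; 2√(D_R t) = 4.840 m; argument = (0.612 − 1.9012)/4.840 = -0.2664.
C = C₀ × ½·erfc(-0.2664) = 580 × 0.6468 = 375 mg/L.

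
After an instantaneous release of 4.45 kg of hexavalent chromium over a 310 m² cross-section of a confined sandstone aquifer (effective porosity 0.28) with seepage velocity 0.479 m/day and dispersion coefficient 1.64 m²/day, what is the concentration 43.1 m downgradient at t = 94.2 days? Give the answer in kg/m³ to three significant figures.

0.00116 kg/m³

For an instantaneous plane source, C(x,t) = M/(n_e·A·√(4πDt)) · exp(−(x−vt)²/(4Dt)), with n_e·A the pore (flow) area.
Plume center vt = 0.479 × 94.2 = 45.1218 m, so the well at 43.1 m is 2.0218 m upgradient of the peak.
√(4πDt) = 44.06 m, giving peak height M/(n_e·A·√(4πDt)) = 4.45/(0.28 × 310 × 44.06) = 0.001164 kg/m³.
(x−vt)²/(4Dt) = (-2.0218)²/(4 × 1.64 × 94.2) = 0.006615; exp(−0.006615) = 0.9934.
C = 0.001164 × 0.9934 = 0.00116 kg/m³.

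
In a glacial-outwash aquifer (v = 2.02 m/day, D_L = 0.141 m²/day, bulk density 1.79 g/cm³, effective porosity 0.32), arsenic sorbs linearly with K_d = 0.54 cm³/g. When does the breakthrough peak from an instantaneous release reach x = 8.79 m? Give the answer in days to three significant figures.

17.4 days

Retardation factor R = 1 + ρ_b·K_d/n = 1 + 1.79 × 0.54/0.32 = 4.021.
Sorption retards both mechanisms: v_R = v/R = 0.5024 m/day, D_R = D/R = 0.03507 m²/day.
Peak time from v_R²t² + 2D_R t − x² = 0: t = (√(D_R² + v_R²x²) − D_R)/v_R².
√(D_R² + v_R²x²) = √(0.03507² + 0.5024² × 8.79²) = 4.416; v_R² = 0.2524.
t = (4.416 − 0.03507)/0.2524 = 17.4 days.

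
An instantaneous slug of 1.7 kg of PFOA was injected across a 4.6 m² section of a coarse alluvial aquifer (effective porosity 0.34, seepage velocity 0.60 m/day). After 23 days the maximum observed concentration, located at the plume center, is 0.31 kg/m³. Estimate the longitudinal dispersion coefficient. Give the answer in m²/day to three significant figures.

At the plume center C_max = M/(n_e·A·√(4πDt)), so D = M²/(4πt·(n_e·A·C_max)²).
n_e·A·C_max = 0.34 × 4.6 × 0.31 = 0.4848 kg/m.
D = 1.7²/(4π × 23 × 0.4848²) = 0.0425 m²/day.

0.0425 m²/day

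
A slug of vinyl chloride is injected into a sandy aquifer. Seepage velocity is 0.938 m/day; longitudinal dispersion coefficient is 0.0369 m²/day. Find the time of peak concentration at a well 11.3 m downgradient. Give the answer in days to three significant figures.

12.0 days

For the 1D instantaneous-source solution, setting ∂C/∂t = 0 at fixed x gives v²t² + 2Dt − x² = 0, so t = (√(D² + v²x²) − D)/v².
√(D² + v²x²) = √(0.0369² + 0.938² × 11.3²) = 10.60; v² = 0.879844.
t = (10.60 − 0.0369)/0.879844 = 12.0 days (vs. the pure-advection estimate x/v = 12.0 d).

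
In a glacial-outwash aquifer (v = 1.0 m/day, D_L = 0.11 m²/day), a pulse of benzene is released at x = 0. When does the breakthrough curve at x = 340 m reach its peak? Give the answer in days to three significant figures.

340 days

For the 1D instantaneous-source solution, setting ∂C/∂t = 0 at fixed x gives v²t² + 2Dt − x² = 0, so t = (√(D² + v²x²) − D)/v².
√(D² + v²x²) = √(0.11² + 1.0² × 340²) = 340.0; v² = 1.
t = (340.0 − 0.11)/1 = 340 days (vs. the pure-advection estimate x/v = 340 d).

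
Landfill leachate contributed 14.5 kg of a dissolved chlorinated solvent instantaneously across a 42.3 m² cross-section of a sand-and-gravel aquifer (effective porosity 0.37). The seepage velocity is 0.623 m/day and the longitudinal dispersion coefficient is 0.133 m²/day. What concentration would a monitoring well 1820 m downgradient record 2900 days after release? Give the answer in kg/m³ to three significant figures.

0.0119 kg/m³

For an instantaneous plane source, C(x,t) = M/(n_e·A·√(4πDt)) · exp(−(x−vt)²/(4Dt)), with n_e·A the pore (flow) area.
Plume center vt = 0.623 × 2900 = 1806.7 m, so the well at 1820 m is 13.3 m downgradient of the peak.
√(4πDt) = 69.62 m, giving peak height M/(n_e·A·√(4πDt)) = 14.5/(0.37 × 42.3 × 69.62) = 0.01331 kg/m³.
(x−vt)²/(4Dt) = (13.3)²/(4 × 0.133 × 2900) = 0.1147; exp(−0.1147) = 0.8916.
C = 0.01331 × 0.8916 = 0.0119 kg/m³.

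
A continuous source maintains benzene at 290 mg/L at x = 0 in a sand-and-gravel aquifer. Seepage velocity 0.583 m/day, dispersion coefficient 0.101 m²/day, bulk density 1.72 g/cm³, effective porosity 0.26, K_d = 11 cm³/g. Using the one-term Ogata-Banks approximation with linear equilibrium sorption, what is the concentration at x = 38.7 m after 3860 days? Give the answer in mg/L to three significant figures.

Retardation factor R = 1 + ρ_b·K_d/n = 1 + 1.72 × 11/0.26 = 73.77.
Sorption retards both mechanisms: v_R = v/R = 0.007903 m/day, D_R = D/R = 0.001369 m²/day.
v_R·t = 0.007903 × 3860 = 30.50558 m; 2√(D_R t) = 4.598 m; argument = (38.7 − 30.50558)/4.598 = 1.782.
C = C₀ × ½·erfc(1.782) = 290 × 0.005866 = 1.70 mg/L.

1.70 mg/L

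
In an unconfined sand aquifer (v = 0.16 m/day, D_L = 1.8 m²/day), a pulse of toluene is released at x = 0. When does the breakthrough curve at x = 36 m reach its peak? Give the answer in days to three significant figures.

For the 1D instantaneous-source solution, setting ∂C/∂t = 0 at fixed x gives v²t² + 2Dt − x² = 0, so t = (√(D² + v²x²) − D)/v².
√(D² + v²x²) = √(1.8² + 0.16² × 36²) = 6.035; v² = 0.0256.
t = (6.035 − 1.8)/0.0256 = 165 days (vs. the pure-advection estimate x/v = 225 d).

165 days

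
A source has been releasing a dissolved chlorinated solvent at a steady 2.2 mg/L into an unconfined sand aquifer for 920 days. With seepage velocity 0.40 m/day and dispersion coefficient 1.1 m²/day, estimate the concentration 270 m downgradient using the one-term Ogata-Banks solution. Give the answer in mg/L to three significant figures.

2.17 mg/L

For a continuous step input, C/C₀ ≈ ½·erfc((x−vt)/(2√(Dt))).
vt = 0.40 × 920 = 368 m and 2√(Dt) = 2√(1.1 × 920) = 63.62 m.
Argument (x−vt)/(2√(Dt)) = (270 − 368)/63.62 = -1.540; ½·erfc(-1.540) = 0.9853.
C = 2.2 × 0.9853 = 2.17 mg/L.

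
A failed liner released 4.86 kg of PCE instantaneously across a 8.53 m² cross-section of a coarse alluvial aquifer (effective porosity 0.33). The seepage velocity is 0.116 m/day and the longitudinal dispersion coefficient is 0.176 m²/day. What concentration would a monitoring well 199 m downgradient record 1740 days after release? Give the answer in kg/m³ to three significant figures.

0.0276 kg/m³

For an instantaneous plane source, C(x,t) = M/(n_e·A·√(4πDt)) · exp(−(x−vt)²/(4Dt)), with n_e·A the pore (flow) area.
Plume center vt = 0.116 × 1740 = 201.84 m, so the well at 199 m is 2.84 m upgradient of the peak.
√(4πDt) = 62.03 m, giving peak height M/(n_e·A·√(4πDt)) = 4.86/(0.33 × 8.53 × 62.03) = 0.02783 kg/m³.
(x−vt)²/(4Dt) = (-2.84)²/(4 × 0.176 × 1740) = 0.006584; exp(−0.006584) = 0.9934.
C = 0.02783 × 0.9934 = 0.0276 kg/m³.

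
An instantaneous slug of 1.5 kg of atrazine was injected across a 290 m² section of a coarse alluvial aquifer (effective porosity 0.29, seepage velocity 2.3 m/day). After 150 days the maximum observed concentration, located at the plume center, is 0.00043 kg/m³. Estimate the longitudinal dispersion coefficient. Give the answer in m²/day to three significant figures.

0.913 m²/day

At the plume center C_max = M/(n_e·A·√(4πDt)), so D = M²/(4πt·(n_e·A·C_max)²).
n_e·A·C_max = 0.29 × 290 × 0.00043 = 0.03616 kg/m.
D = 1.5²/(4π × 150 × 0.03616²) = 0.913 m²/day.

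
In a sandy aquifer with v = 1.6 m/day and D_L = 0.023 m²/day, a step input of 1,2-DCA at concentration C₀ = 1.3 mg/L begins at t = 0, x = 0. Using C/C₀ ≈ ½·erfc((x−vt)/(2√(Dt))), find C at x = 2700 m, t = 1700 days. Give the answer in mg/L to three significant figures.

For a continuous step input, C/C₀ ≈ ½·erfc((x−vt)/(2√(Dt))).
vt = 1.6 × 1700 = 2720 m and 2√(Dt) = 2√(0.023 × 1700) = 12.51 m.
Argument (x−vt)/(2√(Dt)) = (2700 − 2720)/12.51 = -1.599; ½·erfc(-1.599) = 0.9881.
C = 1.3 × 0.9881 = 1.28 mg/L.

1.28 mg/L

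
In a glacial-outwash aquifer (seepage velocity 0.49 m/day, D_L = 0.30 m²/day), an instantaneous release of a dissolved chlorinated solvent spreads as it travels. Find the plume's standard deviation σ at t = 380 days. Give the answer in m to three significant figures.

15.1 m

Dispersive spreading gives a Gaussian with σ² = 2Dt; advection only shifts the center.
σ = √(2 × 0.30 × 380) = 15.1 m.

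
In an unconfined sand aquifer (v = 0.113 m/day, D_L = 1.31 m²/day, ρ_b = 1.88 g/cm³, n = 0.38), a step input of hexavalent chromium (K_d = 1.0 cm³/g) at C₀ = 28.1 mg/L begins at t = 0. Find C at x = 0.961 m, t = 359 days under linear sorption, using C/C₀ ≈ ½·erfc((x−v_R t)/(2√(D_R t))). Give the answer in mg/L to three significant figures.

Retardation factor R = 1 + ρ_b·K_d/n = 1 + 1.88 × 1.0/0.38 = 5.947.
Sorption retards both mechanisms: v_R = v/R = 0.01900 m/day, D_R = D/R = 0.2203 m²/day.
v_R·t = 0.01900 × 359 = 6.821 m; 2√(D_R t) = 17.79 m; argument = (0.961 − 6.821)/17.79 = -0.3294.
C = C₀ × ½·erfc(-0.3294) = 28.1 × 0.6793 = 19.1 mg/L.

19.1 mg/L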